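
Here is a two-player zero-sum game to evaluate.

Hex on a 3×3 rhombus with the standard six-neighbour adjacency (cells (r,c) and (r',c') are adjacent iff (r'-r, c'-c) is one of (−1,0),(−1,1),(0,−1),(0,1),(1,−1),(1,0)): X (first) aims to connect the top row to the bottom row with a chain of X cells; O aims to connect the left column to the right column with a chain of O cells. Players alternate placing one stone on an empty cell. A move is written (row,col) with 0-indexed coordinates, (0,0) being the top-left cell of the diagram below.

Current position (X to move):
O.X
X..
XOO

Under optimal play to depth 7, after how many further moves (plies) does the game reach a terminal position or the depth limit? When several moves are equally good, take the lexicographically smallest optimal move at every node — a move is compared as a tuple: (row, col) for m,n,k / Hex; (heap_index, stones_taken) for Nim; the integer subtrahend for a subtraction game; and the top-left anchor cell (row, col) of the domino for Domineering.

[O.X/X../XOO] X move#1: (0,1):+1/OXX/X../XOO*, (1,1):+1/O.X/XX./XOO, (1,2):+1/O.X/X.X/XOO
[OXX/X../XOO] end (terminal -1, O#2); searched O.X/X../XOO to 7

PV length from [O.X/X../XOO]: 1 ply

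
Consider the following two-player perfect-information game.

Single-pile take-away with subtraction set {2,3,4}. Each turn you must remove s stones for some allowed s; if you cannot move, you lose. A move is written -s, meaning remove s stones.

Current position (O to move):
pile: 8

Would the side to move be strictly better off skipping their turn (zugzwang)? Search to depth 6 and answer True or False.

zugzwang(8, O) = False

p1 O@[8]: -2[6]+1* -3[5]-1 -4[4]-1
p2 X@[6]: -2[4]-1* -3[3]-1 -4[2]-1
p3 O@[4]: -2[2]-1 -3[1]+1* -4[0]+1
p4 X@[1] terminal -1; root [8] d6
if O skipped the turn, X would face:
~ p1 X@[8]: -2[6]+1* -3[5]-1 -4[4]-1
~ p2 O@[6]: -2[4]-1* -3[3]-1 -4[2]-1
~ p3 X@[4]: -2[2]-1 -3[1]+1* -4[0]+1
~ p4 O@[1] terminal -1; root [8] d6
compare (O): move=+1 vs pass=-1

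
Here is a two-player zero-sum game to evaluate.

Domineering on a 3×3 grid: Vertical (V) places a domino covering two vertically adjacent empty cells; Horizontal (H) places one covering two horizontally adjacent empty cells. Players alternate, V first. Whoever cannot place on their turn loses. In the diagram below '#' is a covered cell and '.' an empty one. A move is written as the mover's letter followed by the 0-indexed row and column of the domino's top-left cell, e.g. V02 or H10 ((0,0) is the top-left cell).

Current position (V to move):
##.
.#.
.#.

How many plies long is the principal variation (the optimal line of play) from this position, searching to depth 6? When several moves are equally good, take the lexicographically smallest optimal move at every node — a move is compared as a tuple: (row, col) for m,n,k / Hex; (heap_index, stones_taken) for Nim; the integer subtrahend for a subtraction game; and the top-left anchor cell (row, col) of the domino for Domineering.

ply 1, V at ##./.#./.#. | V02=+1→###/.##/.#.*; V10=+1→##./##./##.; V12=+1→##./.##/.##
ply 2: ###/.##/.#. is terminal -1 (H); from ##./.#./.#. depth 6

PV length from [##./.#./.#.]: 1 ply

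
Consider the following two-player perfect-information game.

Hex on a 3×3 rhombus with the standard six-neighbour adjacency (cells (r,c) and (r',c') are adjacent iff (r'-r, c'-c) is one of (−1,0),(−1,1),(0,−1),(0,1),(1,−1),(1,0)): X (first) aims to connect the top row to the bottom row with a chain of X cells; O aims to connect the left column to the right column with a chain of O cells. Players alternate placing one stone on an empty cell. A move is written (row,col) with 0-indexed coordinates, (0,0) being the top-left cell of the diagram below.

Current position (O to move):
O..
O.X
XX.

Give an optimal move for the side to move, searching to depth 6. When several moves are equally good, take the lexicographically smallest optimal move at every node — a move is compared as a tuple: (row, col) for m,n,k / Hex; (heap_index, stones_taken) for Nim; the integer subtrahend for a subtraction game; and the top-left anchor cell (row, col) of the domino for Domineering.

ply 1, O at O../O.X/XX. | (0,1)=-1→OO./O.X/XX.; (0,2)=+1→O.O/O.X/XX.*; (1,1)=-1→O../OOX/XX.; (2,2)=-1→O../O.X/XXO
ply 2, X at O.O/O.X/XX. | (0,1)=-1→OXO/O.X/XX.*; (1,1)=-1→O.O/OXX/XX.; (2,2)=-1→O.O/O.X/XXX
ply 3, O at OXO/O.X/XX. | (1,1)=+1→OXO/OOX/XX.*; (2,2)=-1→OXO/O.X/XXO
ply 4: OXO/OOX/XX. is terminal -1 (X); from O../O.X/XX. depth 6

O's best at [O../O.X/XX.]: (0,2)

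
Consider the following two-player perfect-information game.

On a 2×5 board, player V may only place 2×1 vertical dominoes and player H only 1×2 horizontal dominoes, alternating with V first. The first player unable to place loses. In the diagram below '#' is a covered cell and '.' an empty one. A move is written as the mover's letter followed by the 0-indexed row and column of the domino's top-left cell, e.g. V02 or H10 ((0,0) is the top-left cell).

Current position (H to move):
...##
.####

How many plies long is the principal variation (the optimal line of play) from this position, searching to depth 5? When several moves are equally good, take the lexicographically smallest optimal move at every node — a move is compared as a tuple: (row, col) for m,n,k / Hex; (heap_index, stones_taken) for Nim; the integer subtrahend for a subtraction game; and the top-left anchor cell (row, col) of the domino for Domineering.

[...##/.####] H move#1: H00:+1/##.##/.####*, H01:-1/.####/.####
[##.##/.####] end (terminal -1, V#2); searched ...##/.#### to 5

PV length from [...##/.####]: 1 ply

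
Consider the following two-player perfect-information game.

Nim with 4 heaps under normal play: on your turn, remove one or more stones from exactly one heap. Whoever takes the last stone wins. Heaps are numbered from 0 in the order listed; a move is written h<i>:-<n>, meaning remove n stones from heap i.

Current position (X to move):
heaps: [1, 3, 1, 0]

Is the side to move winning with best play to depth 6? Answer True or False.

ply 1, X at (1,3,1,0) | h0:-1=-1→(0,3,1,0); h1:-1=-1→(1,2,1,0); h1:-2=-1→(1,1,1,0); h1:-3=+1→(1,0,1,0)*; h2:-1=-1→(1,3,0,0)
ply 2, O at (1,0,1,0) | h0:-1=-1→(0,0,1,0)*; h2:-1=-1→(1,0,0,0)
ply 3, X at (0,0,1,0) | h2:-1=+1→(0,0,0,0)*
ply 4: (0,0,0,0) is terminal -1 (O); from (1,3,1,0) depth 6

X winning at [(1,3,1,0)]: True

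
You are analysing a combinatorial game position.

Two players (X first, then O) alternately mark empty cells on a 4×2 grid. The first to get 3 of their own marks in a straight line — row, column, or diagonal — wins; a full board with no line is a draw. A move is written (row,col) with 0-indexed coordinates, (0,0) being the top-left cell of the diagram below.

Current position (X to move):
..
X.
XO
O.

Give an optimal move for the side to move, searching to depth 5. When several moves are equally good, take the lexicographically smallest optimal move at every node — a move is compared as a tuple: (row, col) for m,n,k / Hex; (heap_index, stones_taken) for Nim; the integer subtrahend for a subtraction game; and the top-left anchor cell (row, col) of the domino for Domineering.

X's best at [../X./XO/O.]: (0,0)

[../X./XO/O.] X move#1: (0,0):+1/X./X./XO/O.*, (0,1):+0/.X/X./XO/O., (1,1):+0/../XX/XO/O., (3,1):+0/../X./XO/OX
[X./X./XO/O.] end (terminal -1, O#2); searched ../X./XO/O. to 5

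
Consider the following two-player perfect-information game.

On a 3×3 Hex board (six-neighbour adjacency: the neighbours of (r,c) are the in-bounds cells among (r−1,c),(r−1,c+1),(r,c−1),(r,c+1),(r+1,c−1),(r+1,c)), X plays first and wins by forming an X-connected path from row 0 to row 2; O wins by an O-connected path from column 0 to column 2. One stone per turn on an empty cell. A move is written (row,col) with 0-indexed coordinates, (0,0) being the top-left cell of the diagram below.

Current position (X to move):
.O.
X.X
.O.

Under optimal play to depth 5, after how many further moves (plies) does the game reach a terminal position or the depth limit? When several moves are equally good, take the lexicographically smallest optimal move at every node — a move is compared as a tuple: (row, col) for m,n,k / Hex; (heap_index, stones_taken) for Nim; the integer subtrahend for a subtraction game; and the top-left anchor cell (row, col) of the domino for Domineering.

p1 X@[.O./X.X/.O.]: (0,0)[XO./X.X/.O.]+1* (0,2)[.OX/X.X/.O.]+1 (1,1)[.O./XXX/.O.]+1 (2,0)[.O./X.X/XO.]+1 (2,2)[.O./X.X/.OX]+1
p2 O@[XO./X.X/.O.]: (0,2)[XOO/X.X/.O.]-1* (1,1)[XO./XOX/.O.]-1 (2,0)[XO./X.X/OO.]-1 (2,2)[XO./X.X/.OO]-1
p3 X@[XOO/X.X/.O.]: (1,1)[XOO/XXX/.O.]+1* (2,0)[XOO/X.X/XO.]+1 (2,2)[XOO/X.X/.OX]+1
p4 O@[XOO/XXX/.O.]: (2,0)[XOO/XXX/OO.]-1* (2,2)[XOO/XXX/.OO]-1
p5 X@[XOO/XXX/OO.]: (2,2)[XOO/XXX/OOX]+1*
p6 O@[XOO/XXX/OOX] terminal -1; root [.O./X.X/.O.] d5

PV length from [.O./X.X/.O.]: 5 plies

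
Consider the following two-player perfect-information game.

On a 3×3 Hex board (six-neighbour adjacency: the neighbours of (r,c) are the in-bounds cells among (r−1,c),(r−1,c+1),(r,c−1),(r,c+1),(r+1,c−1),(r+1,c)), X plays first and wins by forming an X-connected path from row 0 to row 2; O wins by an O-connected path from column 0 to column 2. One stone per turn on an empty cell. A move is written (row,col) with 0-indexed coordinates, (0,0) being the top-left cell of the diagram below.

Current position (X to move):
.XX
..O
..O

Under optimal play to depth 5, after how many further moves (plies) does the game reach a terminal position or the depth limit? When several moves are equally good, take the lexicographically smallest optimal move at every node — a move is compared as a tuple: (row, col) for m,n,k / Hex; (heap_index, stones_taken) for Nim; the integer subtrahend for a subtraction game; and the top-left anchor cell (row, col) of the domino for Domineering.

p1 X@[.XX/..O/..O]: (0,0)[XXX/..O/..O]-1 (1,0)[.XX/X.O/..O]-1 (1,1)[.XX/.XO/..O]+1* (2,0)[.XX/..O/X.O]+1 (2,1)[.XX/..O/.XO]-1
p2 O@[.XX/.XO/..O]: (0,0)[OXX/.XO/..O]-1* (1,0)[.XX/OXO/..O]-1 (2,0)[.XX/.XO/O.O]-1 (2,1)[.XX/.XO/.OO]-1
p3 X@[OXX/.XO/..O]: (1,0)[OXX/XXO/..O]+1* (2,0)[OXX/.XO/X.O]+1 (2,1)[OXX/.XO/.XO]+1
p4 O@[OXX/XXO/..O]: (2,0)[OXX/XXO/O.O]-1* (2,1)[OXX/XXO/.OO]-1
p5 X@[OXX/XXO/O.O]: (2,1)[OXX/XXO/OXO]+1*
p6 O@[OXX/XXO/OXO] terminal -1; root [.XX/..O/..O] d5

PV length from [.XX/..O/..O]: 5 plies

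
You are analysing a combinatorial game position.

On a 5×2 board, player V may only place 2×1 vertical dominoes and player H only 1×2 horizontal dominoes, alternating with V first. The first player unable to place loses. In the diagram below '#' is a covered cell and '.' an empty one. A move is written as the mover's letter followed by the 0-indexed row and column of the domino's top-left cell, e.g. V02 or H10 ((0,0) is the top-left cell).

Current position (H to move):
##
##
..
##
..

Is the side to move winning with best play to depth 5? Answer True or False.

[##/##/../##/..] H move#1: H20:+1/##/##/##/##/..*, H40:+1/##/##/../##/##
[##/##/##/##/..] end (terminal -1, V#2); searched ##/##/../##/.. to 5

H winning at [##/##/../##/..]: True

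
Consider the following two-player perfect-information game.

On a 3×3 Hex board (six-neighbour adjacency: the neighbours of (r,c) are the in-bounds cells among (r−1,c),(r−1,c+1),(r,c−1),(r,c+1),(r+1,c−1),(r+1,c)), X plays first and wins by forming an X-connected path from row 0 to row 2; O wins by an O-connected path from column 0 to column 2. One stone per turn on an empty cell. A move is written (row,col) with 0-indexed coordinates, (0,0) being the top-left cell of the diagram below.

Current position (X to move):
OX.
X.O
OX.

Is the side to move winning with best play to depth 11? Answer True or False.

p1 X@[OX./X.O/OX.]: (0,2)[OXX/X.O/OX.]-1 (1,1)[OX./XXO/OX.]+1* (2,2)[OX./X.O/OXX]-1
p2 O@[OX./XXO/OX.] terminal -1; root [OX./X.O/OX.] d11

X winning at [OX./X.O/OX.]: True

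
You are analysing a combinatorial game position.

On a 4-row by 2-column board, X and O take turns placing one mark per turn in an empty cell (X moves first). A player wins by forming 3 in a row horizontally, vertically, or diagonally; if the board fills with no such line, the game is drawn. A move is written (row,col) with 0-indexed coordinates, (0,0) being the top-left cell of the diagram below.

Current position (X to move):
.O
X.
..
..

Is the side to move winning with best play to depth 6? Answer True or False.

X winning at [.O/X./../..]: True

ply 1, X at .O/X./../.. | (0,0)=+0→XO/X./../..; (1,1)=+0→.O/XX/../..; (2,0)=+1→.O/X./X./..*; (2,1)=+0→.O/X./.X/..; (3,0)=+0→.O/X./../X.; (3,1)=+0→.O/X./../.X
ply 2, O at .O/X./X./.. | (0,0)=-1→OO/X./X./..*; (1,1)=-1→.O/XO/X./..; (2,1)=-1→.O/X./XO/..; (3,0)=-1→.O/X./X./O.; (3,1)=-1→.O/X./X./.O
ply 3, X at OO/X./X./.. | (1,1)=+0→OO/XX/X./..; (2,1)=+0→OO/X./XX/..; (3,0)=+1→OO/X./X./X.*; (3,1)=+0→OO/X./X./.X
ply 4: OO/X./X./X. is terminal -1 (O); from .O/X./../.. depth 6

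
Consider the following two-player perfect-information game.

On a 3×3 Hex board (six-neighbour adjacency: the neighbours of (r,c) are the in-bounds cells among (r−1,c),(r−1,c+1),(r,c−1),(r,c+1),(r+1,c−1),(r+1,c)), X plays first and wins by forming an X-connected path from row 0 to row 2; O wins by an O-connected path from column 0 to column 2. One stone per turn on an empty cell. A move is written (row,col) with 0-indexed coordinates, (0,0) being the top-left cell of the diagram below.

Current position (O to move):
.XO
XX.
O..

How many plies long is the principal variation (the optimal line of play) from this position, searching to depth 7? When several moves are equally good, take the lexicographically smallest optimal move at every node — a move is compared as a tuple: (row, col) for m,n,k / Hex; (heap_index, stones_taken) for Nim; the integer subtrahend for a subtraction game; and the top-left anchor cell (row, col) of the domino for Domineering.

p1 O@[.XO/XX./O..]: (0,0)[OXO/XX./O..]-1 (1,2)[.XO/XXO/O..]-1 (2,1)[.XO/XX./OO.]+1* (2,2)[.XO/XX./O.O]-1
p2 X@[.XO/XX./OO.]: (0,0)[XXO/XX./OO.]-1* (1,2)[.XO/XXX/OO.]-1 (2,2)[.XO/XX./OOX]-1
p3 O@[XXO/XX./OO.]: (1,2)[XXO/XXO/OO.]+1* (2,2)[XXO/XX./OOO]+1
p4 X@[XXO/XXO/OO.] terminal -1; root [.XO/XX./O..] d7

PV length from [.XO/XX./O..]: 3 plies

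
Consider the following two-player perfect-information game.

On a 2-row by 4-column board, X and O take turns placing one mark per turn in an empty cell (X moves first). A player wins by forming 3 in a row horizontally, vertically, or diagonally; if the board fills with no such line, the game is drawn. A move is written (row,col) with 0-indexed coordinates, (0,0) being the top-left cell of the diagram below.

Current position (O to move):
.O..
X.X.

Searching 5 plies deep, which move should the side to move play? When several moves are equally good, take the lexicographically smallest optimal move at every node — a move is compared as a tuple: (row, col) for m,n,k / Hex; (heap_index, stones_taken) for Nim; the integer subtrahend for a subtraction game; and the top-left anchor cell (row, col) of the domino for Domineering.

[.O../X.X.] O move#1: (0,0):-1/OO../X.X., (0,2):-1/.OO./X.X., (0,3):-1/.O.O/X.X., (1,1):+0/.O../XOX.*, (1,3):-1/.O../X.XO
[.O../XOX.] X move#2: (0,0):+0/XO../XOX.*, (0,2):+0/.OX./XOX., (0,3):+0/.O.X/XOX., (1,3):-1/.O../XOXX
[XO../XOX.] O move#3: (0,2):+0/XOO./XOX.*, (0,3):+0/XO.O/XOX., (1,3):+0/XO../XOXO
[XOO./XOX.] X move#4: (0,3):+0/XOOX/XOX.*, (1,3):-1/XOO./XOXX
[XOOX/XOX.] O move#5: (1,3):+0/XOOX/XOXO*
[XOOX/XOXO] end (terminal +0, X#6); searched .O../X.X. to 5

O's best at [.O../X.X.]: (1,1)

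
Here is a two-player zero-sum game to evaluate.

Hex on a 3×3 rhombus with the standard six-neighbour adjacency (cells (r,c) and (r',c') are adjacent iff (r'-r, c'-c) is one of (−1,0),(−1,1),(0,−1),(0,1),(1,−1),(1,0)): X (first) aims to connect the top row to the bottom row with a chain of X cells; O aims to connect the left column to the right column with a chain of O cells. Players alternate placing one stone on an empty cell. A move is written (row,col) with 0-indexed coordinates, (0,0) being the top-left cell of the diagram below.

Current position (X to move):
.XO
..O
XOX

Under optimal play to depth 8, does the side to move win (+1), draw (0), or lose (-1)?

value(.XO/..O/XOX, X) = +1

p1 X@[.XO/..O/XOX]: (0,0)[XXO/..O/XOX]+1* (1,0)[.XO/X.O/XOX]+1 (1,1)[.XO/.XO/XOX]+1
p2 O@[XXO/..O/XOX]: (1,0)[XXO/O.O/XOX]-1* (1,1)[XXO/.OO/XOX]-1
p3 X@[XXO/O.O/XOX]: (1,1)[XXO/OXO/XOX]+1*
p4 O@[XXO/OXO/XOX] terminal -1; root [.XO/..O/XOX] d8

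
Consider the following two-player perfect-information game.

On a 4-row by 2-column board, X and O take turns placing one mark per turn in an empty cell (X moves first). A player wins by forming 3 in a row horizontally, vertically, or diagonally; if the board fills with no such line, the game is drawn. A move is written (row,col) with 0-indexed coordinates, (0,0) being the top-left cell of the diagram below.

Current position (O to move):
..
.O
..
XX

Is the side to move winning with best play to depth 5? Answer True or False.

p1 O@[../.O/../XX]: (0,0)[O./.O/../XX]+0* (0,1)[.O/.O/../XX]+0 (1,0)[../OO/../XX]+0 (2,0)[../.O/O./XX]+0 (2,1)[../.O/.O/XX]+0
p2 X@[O./.O/../XX]: (0,1)[OX/.O/../XX]+0* (1,0)[O./XO/../XX]+0 (2,0)[O./.O/X./XX]+0 (2,1)[O./.O/.X/XX]+0
p3 O@[OX/.O/../XX]: (1,0)[OX/OO/../XX]+0* (2,0)[OX/.O/O./XX]+0 (2,1)[OX/.O/.O/XX]+0
p4 X@[OX/OO/../XX]: (2,0)[OX/OO/X./XX]+0* (2,1)[OX/OO/.X/XX]-1
p5 O@[OX/OO/X./XX]: (2,1)[OX/OO/XO/XX]+0*
p6 X@[OX/OO/XO/XX] terminal +0; root [../.O/../XX] d5

O winning at [../.O/../XX]: False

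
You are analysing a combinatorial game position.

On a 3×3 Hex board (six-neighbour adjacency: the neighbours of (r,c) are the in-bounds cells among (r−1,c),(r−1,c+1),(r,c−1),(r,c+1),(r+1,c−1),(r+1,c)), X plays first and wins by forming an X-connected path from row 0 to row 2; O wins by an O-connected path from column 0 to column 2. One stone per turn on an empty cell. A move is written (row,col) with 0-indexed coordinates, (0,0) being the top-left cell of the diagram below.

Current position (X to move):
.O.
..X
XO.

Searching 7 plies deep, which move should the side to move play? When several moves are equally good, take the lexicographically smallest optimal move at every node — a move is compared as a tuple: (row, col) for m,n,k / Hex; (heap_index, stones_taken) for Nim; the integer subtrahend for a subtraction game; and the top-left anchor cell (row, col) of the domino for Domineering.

[.O./..X/XO.] X move#1: (0,0):+1/XO./..X/XO.*, (0,2):+1/.OX/..X/XO., (1,0):+1/.O./X.X/XO., (1,1):-1/.O./.XX/XO., (2,2):-1/.O./..X/XOX
[XO./..X/XO.] O move#2: (0,2):-1/XOO/..X/XO.*, (1,0):-1/XO./O.X/XO., (1,1):-1/XO./.OX/XO., (2,2):-1/XO./..X/XOO
[XOO/..X/XO.] X move#3: (1,0):+1/XOO/X.X/XO.*, (1,1):-1/XOO/.XX/XO., (2,2):-1/XOO/..X/XOX
[XOO/X.X/XO.] end (terminal -1, O#4); searched .O./..X/XO. to 7

X's best at [.O./..X/XO.]: (0,0)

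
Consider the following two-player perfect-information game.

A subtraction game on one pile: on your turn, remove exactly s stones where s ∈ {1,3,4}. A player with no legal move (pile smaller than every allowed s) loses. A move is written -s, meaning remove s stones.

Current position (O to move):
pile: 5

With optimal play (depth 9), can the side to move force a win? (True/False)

p1 O@[5]: -1[4]-1 -3[2]+1* -4[1]-1
p2 X@[2]: -1[1]-1*
p3 O@[1]: -1[0]+1*
p4 X@[0] terminal -1; root [5] d9

O winning at [5]: True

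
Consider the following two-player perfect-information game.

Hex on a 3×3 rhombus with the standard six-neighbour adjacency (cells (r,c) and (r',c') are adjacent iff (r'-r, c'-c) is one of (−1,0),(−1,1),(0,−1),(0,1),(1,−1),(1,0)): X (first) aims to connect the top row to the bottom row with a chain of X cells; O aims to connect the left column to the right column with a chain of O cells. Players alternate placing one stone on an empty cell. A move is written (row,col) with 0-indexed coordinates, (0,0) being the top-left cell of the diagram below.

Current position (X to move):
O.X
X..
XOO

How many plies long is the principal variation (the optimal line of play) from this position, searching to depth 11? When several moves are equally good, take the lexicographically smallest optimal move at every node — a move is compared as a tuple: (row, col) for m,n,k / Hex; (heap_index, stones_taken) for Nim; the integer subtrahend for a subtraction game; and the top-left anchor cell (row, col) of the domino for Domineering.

[O.X/X../XOO] X move#1: (0,1):+1/OXX/X../XOO*, (1,1):+1/O.X/XX./XOO, (1,2):+1/O.X/X.X/XOO
[OXX/X../XOO] end (terminal -1, O#2); searched O.X/X../XOO to 11

PV length from [O.X/X../XOO]: 1 ply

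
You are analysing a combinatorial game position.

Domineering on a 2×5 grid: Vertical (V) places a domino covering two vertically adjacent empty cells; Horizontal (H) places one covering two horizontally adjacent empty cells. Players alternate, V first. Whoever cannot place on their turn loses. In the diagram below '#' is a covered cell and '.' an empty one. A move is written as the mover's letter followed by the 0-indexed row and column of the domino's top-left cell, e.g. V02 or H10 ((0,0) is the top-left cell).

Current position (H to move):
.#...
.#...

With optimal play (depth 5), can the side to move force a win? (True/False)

ply 1, H at .#.../.#... | H02=-1→.###./.#...*; H03=-1→.#.##/.#...; H12=-1→.#.../.###.; H13=-1→.#.../.#.##
ply 2, V at .###./.#... | V00=-1→####./##...; V04=+1→.####/.#..#*
ply 3, H at .####/.#..# | H12=-1→.####/.####*
ply 4, V at .####/.#### | V00=+1→#####/#####*
ply 5: #####/##### is terminal -1 (H); from .#.../.#... depth 5

H winning at [.#.../.#...]: False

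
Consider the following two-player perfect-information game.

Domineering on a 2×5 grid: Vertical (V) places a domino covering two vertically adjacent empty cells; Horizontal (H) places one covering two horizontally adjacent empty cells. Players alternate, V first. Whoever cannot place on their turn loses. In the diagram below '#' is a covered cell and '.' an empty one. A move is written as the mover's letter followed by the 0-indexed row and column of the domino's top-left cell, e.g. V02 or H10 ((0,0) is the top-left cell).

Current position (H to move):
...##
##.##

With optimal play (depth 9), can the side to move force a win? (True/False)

[...##/##.##] H move#1: H00:-1/##.##/##.##, H01:+1/.####/##.##*
[.####/##.##] end (terminal -1, V#2); searched ...##/##.## to 9

H winning at [...##/##.##]: True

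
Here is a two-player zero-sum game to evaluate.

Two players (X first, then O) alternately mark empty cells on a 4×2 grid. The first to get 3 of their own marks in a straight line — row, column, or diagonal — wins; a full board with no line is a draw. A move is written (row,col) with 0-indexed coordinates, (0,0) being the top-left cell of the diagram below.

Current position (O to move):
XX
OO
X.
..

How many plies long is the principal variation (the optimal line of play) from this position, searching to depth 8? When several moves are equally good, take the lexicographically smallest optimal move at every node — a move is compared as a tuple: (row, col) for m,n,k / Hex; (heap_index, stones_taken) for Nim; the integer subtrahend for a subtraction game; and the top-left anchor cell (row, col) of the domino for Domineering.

[XX/OO/X./..] O move#1: (2,1):+0/XX/OO/XO/..*, (3,0):+0/XX/OO/X./O., (3,1):+0/XX/OO/X./.O
[XX/OO/XO/..] X move#2: (3,0):-1/XX/OO/XO/X., (3,1):+0/XX/OO/XO/.X*
[XX/OO/XO/.X] O move#3: (3,0):+0/XX/OO/XO/OX*
[XX/OO/XO/OX] end (terminal +0, X#4); searched XX/OO/X./.. to 8

PV length from [XX/OO/X./..]: 3 plies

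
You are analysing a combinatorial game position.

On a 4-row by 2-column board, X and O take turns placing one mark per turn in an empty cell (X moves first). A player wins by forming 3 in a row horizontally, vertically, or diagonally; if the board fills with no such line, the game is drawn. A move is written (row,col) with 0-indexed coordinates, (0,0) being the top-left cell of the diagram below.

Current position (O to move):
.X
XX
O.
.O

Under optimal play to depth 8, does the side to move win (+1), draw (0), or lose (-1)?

p1 O@[.X/XX/O./.O]: (0,0)[OX/XX/O./.O]-1 (2,1)[.X/XX/OO/.O]+0* (3,0)[.X/XX/O./OO]-1
p2 X@[.X/XX/OO/.O]: (0,0)[XX/XX/OO/.O]+0* (3,0)[.X/XX/OO/XO]+0
p3 O@[XX/XX/OO/.O]: (3,0)[XX/XX/OO/OO]+0*
p4 X@[XX/XX/OO/OO] terminal +0; root [.X/XX/O./.O] d8

value(.X/XX/O./.O, O) = 0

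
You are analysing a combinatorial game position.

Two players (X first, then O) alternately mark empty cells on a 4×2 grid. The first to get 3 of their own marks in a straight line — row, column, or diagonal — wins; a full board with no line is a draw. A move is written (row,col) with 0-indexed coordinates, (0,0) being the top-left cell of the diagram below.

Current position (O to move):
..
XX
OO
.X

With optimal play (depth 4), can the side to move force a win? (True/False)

[../XX/OO/.X] O move#1: (0,0):+0/O./XX/OO/.X*, (0,1):+0/.O/XX/OO/.X, (3,0):+0/../XX/OO/OX
[O./XX/OO/.X] X move#2: (0,1):+0/OX/XX/OO/.X*, (3,0):+0/O./XX/OO/XX
[OX/XX/OO/.X] O move#3: (3,0):+0/OX/XX/OO/OX*
[OX/XX/OO/OX] end (terminal +0, X#4); searched ../XX/OO/.X to 4

O winning at [../XX/OO/.X]: False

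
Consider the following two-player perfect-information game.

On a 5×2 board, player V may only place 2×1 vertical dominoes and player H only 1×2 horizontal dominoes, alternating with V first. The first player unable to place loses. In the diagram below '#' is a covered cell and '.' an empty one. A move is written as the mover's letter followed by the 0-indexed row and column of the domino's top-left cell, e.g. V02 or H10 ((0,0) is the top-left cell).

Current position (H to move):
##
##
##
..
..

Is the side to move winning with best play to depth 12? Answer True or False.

ply 1, H at ##/##/##/../.. | H30=+1→##/##/##/##/..*; H40=+1→##/##/##/../##
ply 2: ##/##/##/##/.. is terminal -1 (V); from ##/##/##/../.. depth 12

H winning at [##/##/##/../..]: True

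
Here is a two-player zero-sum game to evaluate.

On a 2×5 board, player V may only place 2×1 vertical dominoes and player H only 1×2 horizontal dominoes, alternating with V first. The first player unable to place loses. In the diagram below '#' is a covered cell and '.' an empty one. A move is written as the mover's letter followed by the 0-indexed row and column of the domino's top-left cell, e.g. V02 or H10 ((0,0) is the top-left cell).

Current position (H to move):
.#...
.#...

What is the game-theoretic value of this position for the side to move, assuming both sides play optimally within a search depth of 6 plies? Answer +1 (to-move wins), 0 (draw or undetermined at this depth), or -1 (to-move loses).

value(.#.../.#..., H) = -1

ply 1, H at .#.../.#... | H02=-1→.###./.#...*; H03=-1→.#.##/.#...; H12=-1→.#.../.###.; H13=-1→.#.../.#.##
ply 2, V at .###./.#... | V00=-1→####./##...; V04=+1→.####/.#..#*
ply 3, H at .####/.#..# | H12=-1→.####/.####*
ply 4, V at .####/.#### | V00=+1→#####/#####*
ply 5: #####/##### is terminal -1 (H); from .#.../.#... depth 6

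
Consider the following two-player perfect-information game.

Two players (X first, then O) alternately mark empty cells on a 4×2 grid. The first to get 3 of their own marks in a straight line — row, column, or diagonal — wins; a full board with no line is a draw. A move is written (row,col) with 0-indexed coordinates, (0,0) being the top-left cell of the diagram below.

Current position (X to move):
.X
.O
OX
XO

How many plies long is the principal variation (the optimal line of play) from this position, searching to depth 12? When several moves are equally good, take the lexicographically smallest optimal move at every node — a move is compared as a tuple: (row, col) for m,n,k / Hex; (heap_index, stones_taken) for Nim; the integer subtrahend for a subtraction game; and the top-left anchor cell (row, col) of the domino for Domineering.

PV length from [.X/.O/OX/XO]: 2 plies

p1 X@[.X/.O/OX/XO]: (0,0)[XX/.O/OX/XO]+0* (1,0)[.X/XO/OX/XO]+0
p2 O@[XX/.O/OX/XO]: (1,0)[XX/OO/OX/XO]+0*
p3 X@[XX/OO/OX/XO] terminal +0; root [.X/.O/OX/XO] d12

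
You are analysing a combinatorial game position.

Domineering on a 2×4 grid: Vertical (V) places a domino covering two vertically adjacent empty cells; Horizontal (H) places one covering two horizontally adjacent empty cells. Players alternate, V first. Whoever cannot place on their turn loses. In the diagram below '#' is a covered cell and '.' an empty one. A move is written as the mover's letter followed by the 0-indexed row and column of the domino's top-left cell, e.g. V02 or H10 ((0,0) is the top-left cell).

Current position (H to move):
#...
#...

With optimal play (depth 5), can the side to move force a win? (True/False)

[#.../#...] H move#1: H01:+1/###./#...*, H02:+1/#.##/#..., H11:+1/#.../###., H12:+1/#.../#.##
[###./#...] V move#2: V03:-1/####/#..#*
[####/#..#] H move#3: H11:+1/####/####*
[####/####] end (terminal -1, V#4); searched #.../#... to 5

H winning at [#.../#...]: True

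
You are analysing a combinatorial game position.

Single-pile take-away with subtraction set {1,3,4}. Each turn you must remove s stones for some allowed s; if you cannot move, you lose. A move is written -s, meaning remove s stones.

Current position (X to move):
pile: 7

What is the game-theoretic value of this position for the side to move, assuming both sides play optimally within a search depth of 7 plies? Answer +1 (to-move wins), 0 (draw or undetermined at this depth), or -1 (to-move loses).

[7] X move#1: -1:-1/6*, -3:-1/4, -4:-1/3
[6] O move#2: -1:-1/5, -3:-1/3, -4:+1/2*
[2] X move#3: -1:-1/1*
[1] O move#4: -1:+1/0*
[0] end (terminal -1, X#5); searched 7 to 7

value(7, X) = -1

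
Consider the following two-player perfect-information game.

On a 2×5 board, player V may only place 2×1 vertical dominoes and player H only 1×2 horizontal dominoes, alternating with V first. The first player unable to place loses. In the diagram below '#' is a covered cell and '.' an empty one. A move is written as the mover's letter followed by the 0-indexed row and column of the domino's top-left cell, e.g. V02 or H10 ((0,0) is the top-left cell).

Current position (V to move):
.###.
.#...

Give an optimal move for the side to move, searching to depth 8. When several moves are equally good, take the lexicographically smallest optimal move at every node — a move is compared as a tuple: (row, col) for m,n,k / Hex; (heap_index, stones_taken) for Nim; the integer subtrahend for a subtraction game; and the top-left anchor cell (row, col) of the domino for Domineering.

V's best at [.###./.#...]: V04

ply 1, V at .###./.#... | V00=-1→####./##...; V04=+1→.####/.#..#*
ply 2, H at .####/.#..# | H12=-1→.####/.####*
ply 3, V at .####/.#### | V00=+1→#####/#####*
ply 4: #####/##### is terminal -1 (H); from .###./.#... depth 8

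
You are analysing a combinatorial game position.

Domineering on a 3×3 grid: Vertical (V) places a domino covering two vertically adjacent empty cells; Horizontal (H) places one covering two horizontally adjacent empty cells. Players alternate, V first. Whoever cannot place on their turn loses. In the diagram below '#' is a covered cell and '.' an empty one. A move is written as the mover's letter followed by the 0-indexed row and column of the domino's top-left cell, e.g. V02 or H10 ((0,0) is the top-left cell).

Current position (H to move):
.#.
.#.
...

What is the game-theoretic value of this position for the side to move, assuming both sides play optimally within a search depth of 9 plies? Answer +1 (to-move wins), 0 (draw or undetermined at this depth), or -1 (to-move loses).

p1 H@[.#./.#./...]: H20[.#./.#./##.]-1* H21[.#./.#./.##]-1
p2 V@[.#./.#./##.]: V00[##./##./##.]+1* V02[.##/.##/##.]+1 V12[.#./.##/###]+1
p3 H@[##./##./##.] terminal -1; root [.#./.#./...] d9

value(.#./.#./..., H) = -1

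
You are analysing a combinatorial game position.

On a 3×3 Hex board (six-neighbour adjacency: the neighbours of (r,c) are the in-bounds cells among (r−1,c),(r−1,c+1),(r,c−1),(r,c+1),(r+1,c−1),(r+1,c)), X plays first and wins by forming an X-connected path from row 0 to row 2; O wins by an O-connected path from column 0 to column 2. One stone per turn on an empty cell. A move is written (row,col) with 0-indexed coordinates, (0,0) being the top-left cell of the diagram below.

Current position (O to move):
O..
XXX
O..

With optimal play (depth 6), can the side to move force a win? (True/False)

O winning at [O../XXX/O..]: False

[O../XXX/O..] O move#1: (0,1):-1/OO./XXX/O..*, (0,2):-1/O.O/XXX/O.., (2,1):-1/O../XXX/OO., (2,2):-1/O../XXX/O.O
[OO./XXX/O..] X move#2: (0,2):+1/OOX/XXX/O..*, (2,1):-1/OO./XXX/OX., (2,2):-1/OO./XXX/O.X
[OOX/XXX/O..] O move#3: (2,1):-1/OOX/XXX/OO.*, (2,2):-1/OOX/XXX/O.O
[OOX/XXX/OO.] X move#4: (2,2):+1/OOX/XXX/OOX*
[OOX/XXX/OOX] end (terminal -1, O#5); searched O../XXX/O.. to 6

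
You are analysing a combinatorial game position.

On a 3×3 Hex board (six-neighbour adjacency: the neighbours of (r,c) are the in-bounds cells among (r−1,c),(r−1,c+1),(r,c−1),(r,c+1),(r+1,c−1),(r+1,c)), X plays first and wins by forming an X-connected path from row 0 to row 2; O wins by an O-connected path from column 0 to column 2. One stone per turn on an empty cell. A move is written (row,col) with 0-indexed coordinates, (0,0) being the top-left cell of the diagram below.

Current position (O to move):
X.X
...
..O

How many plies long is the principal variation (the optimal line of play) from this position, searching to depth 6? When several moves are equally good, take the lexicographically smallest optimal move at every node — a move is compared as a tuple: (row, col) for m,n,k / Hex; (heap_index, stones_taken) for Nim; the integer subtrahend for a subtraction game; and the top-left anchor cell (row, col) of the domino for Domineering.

[X.X/.../..O] O move#1: (0,1):-1/XOX/.../..O, (1,0):-1/X.X/O../..O, (1,1):+1/X.X/.O./..O*, (1,2):-1/X.X/..O/..O, (2,0):-1/X.X/.../O.O, (2,1):-1/X.X/.../.OO
[X.X/.O./..O] X move#2: (0,1):-1/XXX/.O./..O*, (1,0):-1/X.X/XO./..O, (1,2):-1/X.X/.OX/..O, (2,0):-1/X.X/.O./X.O, (2,1):-1/X.X/.O./.XO
[XXX/.O./..O] O move#3: (1,0):+1/XXX/OO./..O*, (1,2):+1/XXX/.OO/..O, (2,0):+1/XXX/.O./O.O, (2,1):+1/XXX/.O./.OO
[XXX/OO./..O] X move#4: (1,2):-1/XXX/OOX/..O*, (2,0):-1/XXX/OO./X.O, (2,1):-1/XXX/OO./.XO
[XXX/OOX/..O] O move#5: (2,0):-1/XXX/OOX/O.O, (2,1):+1/XXX/OOX/.OO*
[XXX/OOX/.OO] end (terminal -1, X#6); searched X.X/.../..O to 6

PV length from [X.X/.../..O]: 5 plies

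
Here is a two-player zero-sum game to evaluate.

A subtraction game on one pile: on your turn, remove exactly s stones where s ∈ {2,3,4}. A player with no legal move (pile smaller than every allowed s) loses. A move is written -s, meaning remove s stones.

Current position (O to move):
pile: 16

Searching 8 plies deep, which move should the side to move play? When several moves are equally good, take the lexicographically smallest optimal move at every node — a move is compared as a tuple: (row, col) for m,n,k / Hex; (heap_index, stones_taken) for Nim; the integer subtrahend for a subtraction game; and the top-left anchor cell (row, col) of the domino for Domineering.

O's best at [16]: -3

p1 O@[16]: -2[14]-1 -3[13]+1* -4[12]+1
p2 X@[13]: -2[11]-1* -3[10]-1 -4[9]-1
p3 O@[11]: -2[9]-1 -3[8]-1 -4[7]+1*
p4 X@[7]: -2[5]-1* -3[4]-1 -4[3]-1
p5 O@[5]: -2[3]-1 -3[2]-1 -4[1]+1*
p6 X@[1] terminal -1; root [16] d8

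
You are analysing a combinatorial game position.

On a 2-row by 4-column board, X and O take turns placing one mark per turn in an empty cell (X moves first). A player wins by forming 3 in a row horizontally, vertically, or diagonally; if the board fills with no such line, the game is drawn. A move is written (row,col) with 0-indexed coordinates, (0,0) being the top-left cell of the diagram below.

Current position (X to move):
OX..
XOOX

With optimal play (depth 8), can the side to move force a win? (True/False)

X winning at [OX../XOOX]: False

[OX../XOOX] X move#1: (0,2):+0/OXX./XOOX*, (0,3):+0/OX.X/XOOX
[OXX./XOOX] O move#2: (0,3):+0/OXXO/XOOX*
[OXXO/XOOX] end (terminal +0, X#3); searched OX../XOOX to 8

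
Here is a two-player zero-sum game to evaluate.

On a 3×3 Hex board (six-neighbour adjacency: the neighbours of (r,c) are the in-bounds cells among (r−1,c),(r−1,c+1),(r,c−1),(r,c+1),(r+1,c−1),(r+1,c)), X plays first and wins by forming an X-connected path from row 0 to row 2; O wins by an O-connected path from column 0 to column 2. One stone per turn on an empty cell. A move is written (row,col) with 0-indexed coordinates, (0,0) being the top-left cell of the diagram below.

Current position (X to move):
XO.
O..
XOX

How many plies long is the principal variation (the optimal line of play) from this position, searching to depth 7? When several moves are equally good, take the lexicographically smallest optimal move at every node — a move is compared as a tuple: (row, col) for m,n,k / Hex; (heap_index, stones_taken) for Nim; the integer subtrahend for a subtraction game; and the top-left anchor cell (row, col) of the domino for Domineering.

[XO./O../XOX] X move#1: (0,2):+1/XOX/O../XOX*, (1,1):-1/XO./OX./XOX, (1,2):-1/XO./O.X/XOX
[XOX/O../XOX] O move#2: (1,1):-1/XOX/OO./XOX*, (1,2):-1/XOX/O.O/XOX
[XOX/OO./XOX] X move#3: (1,2):+1/XOX/OOX/XOX*
[XOX/OOX/XOX] end (terminal -1, O#4); searched XO./O../XOX to 7

PV length from [XO./O../XOX]: 3 plies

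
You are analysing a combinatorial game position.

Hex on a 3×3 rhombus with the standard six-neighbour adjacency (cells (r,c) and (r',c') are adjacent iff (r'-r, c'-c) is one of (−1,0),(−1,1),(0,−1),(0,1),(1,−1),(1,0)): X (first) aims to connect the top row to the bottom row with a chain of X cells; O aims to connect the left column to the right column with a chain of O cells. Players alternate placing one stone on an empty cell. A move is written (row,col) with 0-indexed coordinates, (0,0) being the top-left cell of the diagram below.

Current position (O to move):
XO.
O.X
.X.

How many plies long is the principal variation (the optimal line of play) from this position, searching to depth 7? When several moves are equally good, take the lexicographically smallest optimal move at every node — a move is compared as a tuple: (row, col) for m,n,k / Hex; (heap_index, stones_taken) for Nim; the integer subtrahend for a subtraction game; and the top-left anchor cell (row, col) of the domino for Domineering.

PV length from [XO./O.X/.X.]: 1 ply

p1 O@[XO./O.X/.X.]: (0,2)[XOO/O.X/.X.]+1* (1,1)[XO./OOX/.X.]-1 (2,0)[XO./O.X/OX.]-1 (2,2)[XO./O.X/.XO]-1
p2 X@[XOO/O.X/.X.] terminal -1; root [XO./O.X/.X.] d7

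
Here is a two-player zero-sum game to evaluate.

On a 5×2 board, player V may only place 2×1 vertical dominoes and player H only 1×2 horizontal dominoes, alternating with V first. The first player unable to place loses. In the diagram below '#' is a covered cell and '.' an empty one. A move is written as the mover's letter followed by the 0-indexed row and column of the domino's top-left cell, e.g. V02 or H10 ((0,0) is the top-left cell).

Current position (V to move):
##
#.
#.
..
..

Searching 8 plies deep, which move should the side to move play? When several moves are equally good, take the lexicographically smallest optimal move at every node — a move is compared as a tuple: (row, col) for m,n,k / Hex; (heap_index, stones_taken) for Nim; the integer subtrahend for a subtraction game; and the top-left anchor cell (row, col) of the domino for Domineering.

V's best at [##/#./#./../..]: V30

ply 1, V at ##/#./#./../.. | V11=-1→##/##/##/../..; V21=-1→##/#./##/.#/..; V30=+1→##/#./#./#./#.*; V31=+1→##/#./#./.#/.#
ply 2: ##/#./#./#./#. is terminal -1 (H); from ##/#./#./../.. depth 8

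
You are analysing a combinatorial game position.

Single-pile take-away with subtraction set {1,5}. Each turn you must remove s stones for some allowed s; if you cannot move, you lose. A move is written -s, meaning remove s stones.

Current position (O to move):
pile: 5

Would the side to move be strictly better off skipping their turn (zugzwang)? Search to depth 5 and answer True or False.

zugzwang(5, O) = False

[5] O move#1: -1:+1/4*, -5:+1/0
[4] X move#2: -1:-1/3*
[3] O move#3: -1:+1/2*
[2] X move#4: -1:-1/1*
[1] O move#5: -1:+1/0*
[0] end (terminal -1, X#6); searched 5 to 5
suppose O passes — search the same position with X to move:
pass> [5] X move#1: -1:+1/4*, -5:+1/0
pass> [4] O move#2: -1:-1/3*
pass> [3] X move#3: -1:+1/2*
pass> [2] O move#4: -1:-1/1*
pass> [1] X move#5: -1:+1/0*
pass> [0] end (terminal -1, O#6); searched 5 to 5
for O: play +1, pass -1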